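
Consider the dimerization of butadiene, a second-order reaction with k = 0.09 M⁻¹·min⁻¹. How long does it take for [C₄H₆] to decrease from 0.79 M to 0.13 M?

71.41 min

Step 1: For second-order: t = (1/[C₄H₆] - 1/[C₄H₆]₀)/k
Step 2: t = (1/0.13 - 1/0.79)/0.09
Step 3: t = (7.692 - 1.266)/0.09
Step 4: t = 6.426/0.09 = 71.41 min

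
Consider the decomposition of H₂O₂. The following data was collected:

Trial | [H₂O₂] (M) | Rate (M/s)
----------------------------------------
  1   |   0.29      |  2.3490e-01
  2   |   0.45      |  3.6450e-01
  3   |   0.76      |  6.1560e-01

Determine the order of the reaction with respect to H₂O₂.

first order (1)

Step 1: Compare trials to find order n where rate₂/rate₁ = ([H₂O₂]₂/[H₂O₂]₁)^n
Step 2: rate₂/rate₁ = 3.6450e-01/2.3490e-01 = 1.552
Step 3: [H₂O₂]₂/[H₂O₂]₁ = 0.45/0.29 = 1.552
Step 4: n = ln(1.552)/ln(1.552) = 1.00 ≈ 1
Step 5: The reaction is first order in H₂O₂.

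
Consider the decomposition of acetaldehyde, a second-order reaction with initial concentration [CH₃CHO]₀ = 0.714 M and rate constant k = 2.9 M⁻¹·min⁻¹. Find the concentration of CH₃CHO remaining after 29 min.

0.0117 M

Step 1: For a second-order reaction: 1/[CH₃CHO] = 1/[CH₃CHO]₀ + kt
Step 2: 1/[CH₃CHO] = 1/0.714 + 2.9 × 29
Step 3: 1/[CH₃CHO] = 1.401 + 84.1 = 85.5
Step 4: [CH₃CHO] = 1/85.5 = 0.0117 M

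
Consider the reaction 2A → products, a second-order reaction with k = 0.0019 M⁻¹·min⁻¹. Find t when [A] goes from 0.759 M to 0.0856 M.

5455 min

Step 1: For second-order: t = (1/[A] - 1/[A]₀)/k
Step 2: t = (1/0.0856 - 1/0.759)/0.0019
Step 3: t = (11.68 - 1.318)/0.0019
Step 4: t = 10.36/0.0019 = 5455 min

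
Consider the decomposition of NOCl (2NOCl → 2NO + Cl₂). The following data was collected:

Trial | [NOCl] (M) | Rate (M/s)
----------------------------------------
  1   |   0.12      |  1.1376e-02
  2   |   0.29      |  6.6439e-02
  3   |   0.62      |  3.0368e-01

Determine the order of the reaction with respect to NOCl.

second order (2)

Step 1: Compare trials to find order n where rate₂/rate₁ = ([NOCl]₂/[NOCl]₁)^n
Step 2: rate₂/rate₁ = 6.6439e-02/1.1376e-02 = 5.84
Step 3: [NOCl]₂/[NOCl]₁ = 0.29/0.12 = 2.417
Step 4: n = ln(5.84)/ln(2.417) = 2.00 ≈ 2
Step 5: The reaction is second order in NOCl.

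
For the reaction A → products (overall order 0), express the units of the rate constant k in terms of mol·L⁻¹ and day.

mol·L⁻¹·day⁻¹

Step 1: For overall order n, rate = k × (concentration)^n.
Step 2: Rate has units mol·L⁻¹·day⁻¹; concentration term has units (mol·L⁻¹)^0.
Step 3: k = rate / (concentration)^n, so units of k = (mol·L⁻¹)^(1-0)·day⁻¹ = mol·L⁻¹·day⁻¹.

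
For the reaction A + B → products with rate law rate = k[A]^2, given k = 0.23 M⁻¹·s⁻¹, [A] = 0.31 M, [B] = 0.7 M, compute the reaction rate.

0.0221 M/s

Step 1: The rate law is rate = k[A]^2
Step 2: Note that the rate does not depend on [B] (zero order in B).
Step 3: rate = 0.23 × (0.31)^2 = 0.022103 M/s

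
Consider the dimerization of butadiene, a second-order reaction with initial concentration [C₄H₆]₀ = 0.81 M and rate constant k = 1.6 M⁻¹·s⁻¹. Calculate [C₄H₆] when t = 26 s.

0.02335 M

Step 1: For a second-order reaction: 1/[C₄H₆] = 1/[C₄H₆]₀ + kt
Step 2: 1/[C₄H₆] = 1/0.81 + 1.6 × 26
Step 3: 1/[C₄H₆] = 1.235 + 41.6 = 42.83
Step 4: [C₄H₆] = 1/42.83 = 0.02335 M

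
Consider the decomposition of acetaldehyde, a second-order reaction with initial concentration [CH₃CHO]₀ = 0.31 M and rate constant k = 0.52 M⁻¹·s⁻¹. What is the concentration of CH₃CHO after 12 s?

0.1056 M

Step 1: For a second-order reaction: 1/[CH₃CHO] = 1/[CH₃CHO]₀ + kt
Step 2: 1/[CH₃CHO] = 1/0.31 + 0.52 × 12
Step 3: 1/[CH₃CHO] = 3.226 + 6.24 = 9.466
Step 4: [CH₃CHO] = 1/9.466 = 0.1056 M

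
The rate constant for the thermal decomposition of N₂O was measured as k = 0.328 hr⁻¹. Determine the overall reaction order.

first order (1)

Step 1: The units of k for an nth-order reaction are (concentration)^(1-n)·(time)⁻¹.
Step 2: Here k has units hr⁻¹, so the concentration exponent is 0.
Step 3: 1 - n = 0 ⇒ n = 1. The reaction is first order.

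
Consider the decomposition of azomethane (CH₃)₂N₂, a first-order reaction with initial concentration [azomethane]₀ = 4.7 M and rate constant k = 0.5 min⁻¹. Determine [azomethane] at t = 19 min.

0.0003518 M

Step 1: For a first-order reaction: [azomethane] = [azomethane]₀ × e^(-kt)
Step 2: [azomethane] = 4.7 × e^(-0.5 × 19)
Step 3: [azomethane] = 4.7 × e^(-9.5)
Step 4: [azomethane] = 4.7 × 7.48518e-05 = 0.0003518 M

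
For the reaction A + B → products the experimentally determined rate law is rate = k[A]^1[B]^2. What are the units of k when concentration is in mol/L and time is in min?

(mol/L)⁻²·min⁻¹

Step 1: Overall order = 1 + 2 = 3.
Step 2: rate has units mol/L·min⁻¹; [A]^1[B]^2 has units (mol/L)^3.
Step 3: k = rate/([A]^1[B]^2), so units of k = (mol/L)^(1-3)·min⁻¹ = (mol/L)⁻²·min⁻¹.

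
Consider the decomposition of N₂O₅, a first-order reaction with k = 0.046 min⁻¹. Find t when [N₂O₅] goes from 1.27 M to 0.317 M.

30.17 min

Step 1: For first-order: t = ln([N₂O₅]₀/[N₂O₅])/k
Step 2: t = ln(1.27/0.317)/0.046
Step 3: t = ln(4.006)/0.046
Step 4: t = 1.388/0.046 = 30.17 min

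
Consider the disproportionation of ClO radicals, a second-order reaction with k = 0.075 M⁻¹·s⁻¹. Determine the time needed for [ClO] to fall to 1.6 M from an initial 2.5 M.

3 s

Step 1: For second-order: t = (1/[ClO] - 1/[ClO]₀)/k
Step 2: t = (1/1.6 - 1/2.5)/0.075
Step 3: t = (0.625 - 0.4)/0.075
Step 4: t = 0.225/0.075 = 3 s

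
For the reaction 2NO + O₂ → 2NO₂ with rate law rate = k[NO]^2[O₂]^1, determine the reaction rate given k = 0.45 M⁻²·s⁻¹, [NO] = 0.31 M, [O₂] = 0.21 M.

0.009081 M/s

Step 1: The rate law is rate = k[NO]^2[O₂]^1
Step 2: Substitute: rate = 0.45 × (0.31)^2 × (0.21)^1
Step 3: rate = 0.45 × 0.0961 × 0.21 = 0.00908145 M/s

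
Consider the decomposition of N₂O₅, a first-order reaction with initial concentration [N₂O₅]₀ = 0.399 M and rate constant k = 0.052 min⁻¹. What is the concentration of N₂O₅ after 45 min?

0.03843 M

Step 1: For a first-order reaction: [N₂O₅] = [N₂O₅]₀ × e^(-kt)
Step 2: [N₂O₅] = 0.399 × e^(-0.052 × 45)
Step 3: [N₂O₅] = 0.399 × e^(-2.34)
Step 4: [N₂O₅] = 0.399 × 0.0963276 = 0.03843 M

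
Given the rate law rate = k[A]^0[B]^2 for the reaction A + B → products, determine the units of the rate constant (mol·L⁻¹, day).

(mol·L⁻¹)⁻¹·day⁻¹

Step 1: Overall order = 0 + 2 = 2.
Step 2: rate has units mol·L⁻¹·day⁻¹; [A]^0[B]^2 has units (mol·L⁻¹)^2.
Step 3: k = rate/([A]^0[B]^2), so units of k = (mol·L⁻¹)^(1-2)·day⁻¹ = (mol·L⁻¹)⁻¹·day⁻¹.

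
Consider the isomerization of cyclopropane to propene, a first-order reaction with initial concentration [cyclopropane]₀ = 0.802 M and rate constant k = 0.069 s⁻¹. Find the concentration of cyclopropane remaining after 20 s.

0.2018 M

Step 1: For a first-order reaction: [cyclopropane] = [cyclopropane]₀ × e^(-kt)
Step 2: [cyclopropane] = 0.802 × e^(-0.069 × 20)
Step 3: [cyclopropane] = 0.802 × e^(-1.38)
Step 4: [cyclopropane] = 0.802 × 0.251579 = 0.2018 M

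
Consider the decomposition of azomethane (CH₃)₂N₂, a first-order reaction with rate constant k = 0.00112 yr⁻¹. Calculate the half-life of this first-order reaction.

618.9 yr

Step 1: For a first-order reaction, t₁/₂ = ln(2)/k
Step 2: t₁/₂ = ln(2)/0.00112
Step 3: t₁/₂ = 0.6931/0.00112 = 618.9 yr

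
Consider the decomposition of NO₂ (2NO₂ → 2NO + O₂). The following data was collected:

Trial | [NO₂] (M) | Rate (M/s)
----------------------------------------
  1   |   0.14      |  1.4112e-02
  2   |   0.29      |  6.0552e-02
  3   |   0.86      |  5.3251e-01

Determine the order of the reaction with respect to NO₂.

second order (2)

Step 1: Compare trials to find order n where rate₂/rate₁ = ([NO₂]₂/[NO₂]₁)^n
Step 2: rate₂/rate₁ = 6.0552e-02/1.4112e-02 = 4.291
Step 3: [NO₂]₂/[NO₂]₁ = 0.29/0.14 = 2.071
Step 4: n = ln(4.291)/ln(2.071) = 2.00 ≈ 2
Step 5: The reaction is second order in NO₂.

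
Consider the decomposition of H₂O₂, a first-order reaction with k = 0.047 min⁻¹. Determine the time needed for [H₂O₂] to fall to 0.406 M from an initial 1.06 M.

20.42 min

Step 1: For first-order: t = ln([H₂O₂]₀/[H₂O₂])/k
Step 2: t = ln(1.06/0.406)/0.047
Step 3: t = ln(2.611)/0.047
Step 4: t = 0.9597/0.047 = 20.42 min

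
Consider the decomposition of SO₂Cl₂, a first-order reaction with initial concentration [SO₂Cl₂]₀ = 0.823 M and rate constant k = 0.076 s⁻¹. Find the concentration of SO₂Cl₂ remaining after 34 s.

0.06211 M

Step 1: For a first-order reaction: [SO₂Cl₂] = [SO₂Cl₂]₀ × e^(-kt)
Step 2: [SO₂Cl₂] = 0.823 × e^(-0.076 × 34)
Step 3: [SO₂Cl₂] = 0.823 × e^(-2.584)
Step 4: [SO₂Cl₂] = 0.823 × 0.0754715 = 0.06211 M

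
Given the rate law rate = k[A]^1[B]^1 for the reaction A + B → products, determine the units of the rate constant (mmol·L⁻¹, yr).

(mmol·L⁻¹)⁻¹·yr⁻¹

Step 1: Overall order = 1 + 1 = 2.
Step 2: rate has units mmol·L⁻¹·yr⁻¹; [A]^1[B]^1 has units (mmol·L⁻¹)^2.
Step 3: k = rate/([A]^1[B]^1), so units of k = (mmol·L⁻¹)^(1-2)·yr⁻¹ = (mmol·L⁻¹)⁻¹·yr⁻¹.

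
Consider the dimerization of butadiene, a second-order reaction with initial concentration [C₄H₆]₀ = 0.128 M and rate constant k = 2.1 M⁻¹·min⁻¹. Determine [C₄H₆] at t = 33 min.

0.01297 M

Step 1: For a second-order reaction: 1/[C₄H₆] = 1/[C₄H₆]₀ + kt
Step 2: 1/[C₄H₆] = 1/0.128 + 2.1 × 33
Step 3: 1/[C₄H₆] = 7.812 + 69.3 = 77.11
Step 4: [C₄H₆] = 1/77.11 = 0.01297 M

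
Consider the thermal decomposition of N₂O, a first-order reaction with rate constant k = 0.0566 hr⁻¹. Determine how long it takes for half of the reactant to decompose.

12.25 hr

Step 1: For a first-order reaction, t₁/₂ = ln(2)/k
Step 2: t₁/₂ = ln(2)/0.0566
Step 3: t₁/₂ = 0.6931/0.0566 = 12.25 hr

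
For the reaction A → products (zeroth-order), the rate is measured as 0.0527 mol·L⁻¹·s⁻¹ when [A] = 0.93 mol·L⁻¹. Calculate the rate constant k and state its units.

0.0527 mol·L⁻¹·s⁻¹

Step 1: For a zeroth-order reaction, rate = k (independent of concentration).
Step 2: k = rate = 0.0527 mol·L⁻¹·s⁻¹.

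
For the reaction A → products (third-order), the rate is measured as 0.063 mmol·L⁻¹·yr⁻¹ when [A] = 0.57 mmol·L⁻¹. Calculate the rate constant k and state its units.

0.3402 (mmol·L⁻¹)⁻²·yr⁻¹

Step 1: rate = k[A]^3, so k = rate / [A]^3.
Step 2: k = 0.063 / (0.57)^3 = 0.063 / 0.1852.
Step 3: k = 0.3402 (mmol·L⁻¹)⁻²·yr⁻¹.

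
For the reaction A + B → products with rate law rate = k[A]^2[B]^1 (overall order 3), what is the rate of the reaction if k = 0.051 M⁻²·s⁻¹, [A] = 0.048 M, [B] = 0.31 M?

3.643e-05 M/s

Step 1: The rate law is rate = k[A]^2[B]^1, overall order = 2+1 = 3
Step 2: Substitute values: rate = 0.051 × (0.048)^2 × (0.31)^1
Step 3: rate = 0.051 × 0.002304 × 0.31 = 3.64262e-05 M/s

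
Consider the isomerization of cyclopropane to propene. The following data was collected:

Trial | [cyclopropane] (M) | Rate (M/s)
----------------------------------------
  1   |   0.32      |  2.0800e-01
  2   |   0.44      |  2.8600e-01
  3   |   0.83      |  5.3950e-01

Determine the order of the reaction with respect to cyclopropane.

first order (1)

Step 1: Compare trials to find order n where rate₂/rate₁ = ([cyclopropane]₂/[cyclopropane]₁)^n
Step 2: rate₂/rate₁ = 2.8600e-01/2.0800e-01 = 1.375
Step 3: [cyclopropane]₂/[cyclopropane]₁ = 0.44/0.32 = 1.375
Step 4: n = ln(1.375)/ln(1.375) = 1.00 ≈ 1
Step 5: The reaction is first order in cyclopropane.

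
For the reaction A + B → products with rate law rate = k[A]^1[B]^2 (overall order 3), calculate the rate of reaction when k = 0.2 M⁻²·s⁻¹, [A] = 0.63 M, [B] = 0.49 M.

0.03025 M/s

Step 1: The rate law is rate = k[A]^1[B]^2, overall order = 1+2 = 3
Step 2: Substitute values: rate = 0.2 × (0.63)^1 × (0.49)^2
Step 3: rate = 0.2 × 0.63 × 0.2401 = 0.0302526 M/s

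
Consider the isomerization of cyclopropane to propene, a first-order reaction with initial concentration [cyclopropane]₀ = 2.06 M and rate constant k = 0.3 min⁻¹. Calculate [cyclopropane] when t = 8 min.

0.1869 M

Step 1: For a first-order reaction: [cyclopropane] = [cyclopropane]₀ × e^(-kt)
Step 2: [cyclopropane] = 2.06 × e^(-0.3 × 8)
Step 3: [cyclopropane] = 2.06 × e^(-2.4)
Step 4: [cyclopropane] = 2.06 × 0.090718 = 0.1869 M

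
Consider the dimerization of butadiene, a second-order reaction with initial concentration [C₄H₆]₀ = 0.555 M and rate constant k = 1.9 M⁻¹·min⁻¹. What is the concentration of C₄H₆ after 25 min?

0.02028 M

Step 1: For a second-order reaction: 1/[C₄H₆] = 1/[C₄H₆]₀ + kt
Step 2: 1/[C₄H₆] = 1/0.555 + 1.9 × 25
Step 3: 1/[C₄H₆] = 1.802 + 47.5 = 49.3
Step 4: [C₄H₆] = 1/49.3 = 0.02028 M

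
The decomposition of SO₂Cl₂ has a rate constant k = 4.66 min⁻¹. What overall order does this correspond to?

first order (1)

Step 1: The units of k for an nth-order reaction are (concentration)^(1-n)·(time)⁻¹.
Step 2: Here k has units min⁻¹, so the concentration exponent is 0.
Step 3: 1 - n = 0 ⇒ n = 1. The reaction is first order.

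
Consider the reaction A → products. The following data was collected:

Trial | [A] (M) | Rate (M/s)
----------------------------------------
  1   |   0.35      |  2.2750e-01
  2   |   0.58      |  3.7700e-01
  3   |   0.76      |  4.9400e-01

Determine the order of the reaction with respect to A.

first order (1)

Step 1: Compare trials to find order n where rate₂/rate₁ = ([A]₂/[A]₁)^n
Step 2: rate₂/rate₁ = 3.7700e-01/2.2750e-01 = 1.657
Step 3: [A]₂/[A]₁ = 0.58/0.35 = 1.657
Step 4: n = ln(1.657)/ln(1.657) = 1.00 ≈ 1
Step 5: The reaction is first order in A.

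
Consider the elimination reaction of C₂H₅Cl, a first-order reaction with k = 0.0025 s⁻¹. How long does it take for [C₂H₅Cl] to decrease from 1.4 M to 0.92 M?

167.9 s

Step 1: For first-order: t = ln([C₂H₅Cl]₀/[C₂H₅Cl])/k
Step 2: t = ln(1.4/0.92)/0.0025
Step 3: t = ln(1.522)/0.0025
Step 4: t = 0.4199/0.0025 = 167.9 s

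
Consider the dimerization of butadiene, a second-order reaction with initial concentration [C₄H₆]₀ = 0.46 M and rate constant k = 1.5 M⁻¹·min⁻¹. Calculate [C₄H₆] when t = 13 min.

0.04614 M

Step 1: For a second-order reaction: 1/[C₄H₆] = 1/[C₄H₆]₀ + kt
Step 2: 1/[C₄H₆] = 1/0.46 + 1.5 × 13
Step 3: 1/[C₄H₆] = 2.174 + 19.5 = 21.67
Step 4: [C₄H₆] = 1/21.67 = 0.04614 M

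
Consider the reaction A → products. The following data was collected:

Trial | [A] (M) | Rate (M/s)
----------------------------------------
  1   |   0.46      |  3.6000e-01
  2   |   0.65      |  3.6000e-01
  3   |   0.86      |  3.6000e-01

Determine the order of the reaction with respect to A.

zeroth order (0)

Step 1: Compare trials - when concentration changes, rate stays constant.
Step 2: rate₂/rate₁ = 3.6000e-01/3.6000e-01 = 1
Step 3: [A]₂/[A]₁ = 0.65/0.46 = 1.413
Step 4: Since rate ratio ≈ (conc ratio)^0, the reaction is zeroth order.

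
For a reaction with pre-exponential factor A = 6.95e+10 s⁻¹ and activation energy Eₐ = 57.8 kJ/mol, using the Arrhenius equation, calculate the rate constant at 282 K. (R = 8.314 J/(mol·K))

1.37e+00 s⁻¹

Step 1: Use the Arrhenius equation: k = A × exp(-Eₐ/RT)
Step 2: Convert Eₐ to J/mol: 57.8 kJ/mol = 57800 J/mol
Step 3: Calculate the exponent: -Eₐ/(RT) = -57800/(8.314 × 282) = -24.65294
Step 4: k = 6.95e+10 × exp(-24.65294)
Step 5: k = 6.95e+10 × 1.96501e-11 = 1.3657e+00 s⁻¹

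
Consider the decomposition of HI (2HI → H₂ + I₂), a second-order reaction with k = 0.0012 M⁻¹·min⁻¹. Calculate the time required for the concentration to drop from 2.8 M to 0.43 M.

1640 min

Step 1: For second-order: t = (1/[HI] - 1/[HI]₀)/k
Step 2: t = (1/0.43 - 1/2.8)/0.0012
Step 3: t = (2.326 - 0.3571)/0.0012
Step 4: t = 1.968/0.0012 = 1640 min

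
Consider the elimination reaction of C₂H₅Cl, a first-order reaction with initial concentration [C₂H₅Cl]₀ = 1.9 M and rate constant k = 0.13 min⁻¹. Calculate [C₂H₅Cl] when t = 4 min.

1.13 M

Step 1: For a first-order reaction: [C₂H₅Cl] = [C₂H₅Cl]₀ × e^(-kt)
Step 2: [C₂H₅Cl] = 1.9 × e^(-0.13 × 4)
Step 3: [C₂H₅Cl] = 1.9 × e^(-0.52)
Step 4: [C₂H₅Cl] = 1.9 × 0.594521 = 1.13 M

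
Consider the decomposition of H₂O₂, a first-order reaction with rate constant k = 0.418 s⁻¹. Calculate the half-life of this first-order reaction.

1.658 s

Step 1: For a first-order reaction, t₁/₂ = ln(2)/k
Step 2: t₁/₂ = ln(2)/0.418
Step 3: t₁/₂ = 0.6931/0.418 = 1.658 s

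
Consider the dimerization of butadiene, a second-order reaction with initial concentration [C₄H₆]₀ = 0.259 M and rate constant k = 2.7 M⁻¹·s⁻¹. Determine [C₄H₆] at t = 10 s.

0.0324 M

Step 1: For a second-order reaction: 1/[C₄H₆] = 1/[C₄H₆]₀ + kt
Step 2: 1/[C₄H₆] = 1/0.259 + 2.7 × 10
Step 3: 1/[C₄H₆] = 3.861 + 27 = 30.86
Step 4: [C₄H₆] = 1/30.86 = 0.0324 M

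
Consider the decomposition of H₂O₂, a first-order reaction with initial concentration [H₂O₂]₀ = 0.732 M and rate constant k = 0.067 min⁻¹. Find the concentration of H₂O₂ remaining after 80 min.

0.003441 M

Step 1: For a first-order reaction: [H₂O₂] = [H₂O₂]₀ × e^(-kt)
Step 2: [H₂O₂] = 0.732 × e^(-0.067 × 80)
Step 3: [H₂O₂] = 0.732 × e^(-5.36)
Step 4: [H₂O₂] = 0.732 × 0.00470091 = 0.003441 M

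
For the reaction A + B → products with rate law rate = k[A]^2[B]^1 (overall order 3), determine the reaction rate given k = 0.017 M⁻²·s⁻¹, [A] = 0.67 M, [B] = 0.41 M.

0.003129 M/s

Step 1: The rate law is rate = k[A]^2[B]^1, overall order = 2+1 = 3
Step 2: Substitute values: rate = 0.017 × (0.67)^2 × (0.41)^1
Step 3: rate = 0.017 × 0.4489 × 0.41 = 0.00312883 M/s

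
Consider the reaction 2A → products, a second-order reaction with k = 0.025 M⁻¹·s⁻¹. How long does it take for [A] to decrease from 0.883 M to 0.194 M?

160.9 s

Step 1: For second-order: t = (1/[A] - 1/[A]₀)/k
Step 2: t = (1/0.194 - 1/0.883)/0.025
Step 3: t = (5.155 - 1.133)/0.025
Step 4: t = 4.022/0.025 = 160.9 s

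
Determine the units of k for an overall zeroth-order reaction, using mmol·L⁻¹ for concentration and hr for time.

mmol·L⁻¹·hr⁻¹

Step 1: For overall order n, rate = k × (concentration)^n.
Step 2: Rate has units mmol·L⁻¹·hr⁻¹; concentration term has units (mmol·L⁻¹)^0.
Step 3: k = rate / (concentration)^n, so units of k = (mmol·L⁻¹)^(1-0)·hr⁻¹ = mmol·L⁻¹·hr⁻¹.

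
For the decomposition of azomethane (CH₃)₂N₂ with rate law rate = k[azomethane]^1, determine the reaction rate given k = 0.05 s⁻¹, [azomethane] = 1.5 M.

0.075 M/s

Step 1: Identify the rate law: rate = k[azomethane]^1
Step 2: Substitute values: rate = 0.05 × (1.5)^1
Step 3: Calculate: rate = 0.05 × 1.5 = 0.075 M/s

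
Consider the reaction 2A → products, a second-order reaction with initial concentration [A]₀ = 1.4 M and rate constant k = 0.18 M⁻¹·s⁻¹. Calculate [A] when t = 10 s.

0.3977 M

Step 1: For a second-order reaction: 1/[A] = 1/[A]₀ + kt
Step 2: 1/[A] = 1/1.4 + 0.18 × 10
Step 3: 1/[A] = 0.7143 + 1.8 = 2.514
Step 4: [A] = 1/2.514 = 0.3977 M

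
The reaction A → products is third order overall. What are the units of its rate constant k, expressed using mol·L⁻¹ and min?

(mol·L⁻¹)⁻²·min⁻¹

Step 1: For overall order n, rate = k × (concentration)^n.
Step 2: Rate has units mol·L⁻¹·min⁻¹; concentration term has units (mol·L⁻¹)^3.
Step 3: k = rate / (concentration)^n, so units of k = (mol·L⁻¹)^(1-3)·min⁻¹ = (mol·L⁻¹)⁻²·min⁻¹.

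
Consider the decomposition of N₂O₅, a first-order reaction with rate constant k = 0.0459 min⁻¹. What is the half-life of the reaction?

15.1 min

Step 1: For a first-order reaction, t₁/₂ = ln(2)/k
Step 2: t₁/₂ = ln(2)/0.0459
Step 3: t₁/₂ = 0.6931/0.0459 = 15.1 min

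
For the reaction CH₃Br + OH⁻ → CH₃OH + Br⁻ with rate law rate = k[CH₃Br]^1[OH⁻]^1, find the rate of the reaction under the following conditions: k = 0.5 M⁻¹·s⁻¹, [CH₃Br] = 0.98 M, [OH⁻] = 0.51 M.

0.2499 M/s

Step 1: The rate law is rate = k[CH₃Br]^1[OH⁻]^1
Step 2: Substitute: rate = 0.5 × (0.98)^1 × (0.51)^1
Step 3: rate = 0.5 × 0.98 × 0.51 = 0.2499 M/s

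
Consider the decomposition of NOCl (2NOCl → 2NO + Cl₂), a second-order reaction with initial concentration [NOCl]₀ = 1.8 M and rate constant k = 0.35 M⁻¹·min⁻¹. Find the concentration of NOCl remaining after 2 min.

0.7965 M

Step 1: For a second-order reaction: 1/[NOCl] = 1/[NOCl]₀ + kt
Step 2: 1/[NOCl] = 1/1.8 + 0.35 × 2
Step 3: 1/[NOCl] = 0.5556 + 0.7 = 1.256
Step 4: [NOCl] = 1/1.256 = 0.7965 M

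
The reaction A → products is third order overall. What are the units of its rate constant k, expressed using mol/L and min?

(mol/L)⁻²·min⁻¹

Step 1: For overall order n, rate = k × (concentration)^n.
Step 2: Rate has units mol/L·min⁻¹; concentration term has units (mol/L)^3.
Step 3: k = rate / (concentration)^n, so units of k = (mol/L)^(1-3)·min⁻¹ = (mol/L)⁻²·min⁻¹.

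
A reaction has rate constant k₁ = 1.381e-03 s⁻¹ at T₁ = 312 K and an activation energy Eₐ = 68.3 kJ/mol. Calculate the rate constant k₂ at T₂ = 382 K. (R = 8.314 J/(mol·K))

1.720e-01 s⁻¹

Step 1: Use the two-temperature Arrhenius form: ln(k₂/k₁) = -Eₐ/R × (1/T₂ - 1/T₁)
Step 2: Convert Eₐ to J/mol: 68.3 kJ/mol = 68300 J/mol
Step 3: 1/T₂ - 1/T₁ = 1/382 - 1/312 = -5.873272e-04 K⁻¹
Step 4: ln(k₂/k₁) = -68300/8.314 × -5.873272e-04 = 4.82493
Step 5: k₂ = k₁ × exp(4.82493) = 1.381e-03 × 1.24578e+02 = 1.720e-01 s⁻¹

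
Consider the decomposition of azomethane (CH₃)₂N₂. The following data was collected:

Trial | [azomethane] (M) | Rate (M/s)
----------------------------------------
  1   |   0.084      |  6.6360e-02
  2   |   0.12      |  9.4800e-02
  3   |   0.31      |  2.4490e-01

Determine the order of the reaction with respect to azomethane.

first order (1)

Step 1: Compare trials to find order n where rate₂/rate₁ = ([azomethane]₂/[azomethane]₁)^n
Step 2: rate₂/rate₁ = 9.4800e-02/6.6360e-02 = 1.429
Step 3: [azomethane]₂/[azomethane]₁ = 0.12/0.084 = 1.429
Step 4: n = ln(1.429)/ln(1.429) = 1.00 ≈ 1
Step 5: The reaction is first order in azomethane.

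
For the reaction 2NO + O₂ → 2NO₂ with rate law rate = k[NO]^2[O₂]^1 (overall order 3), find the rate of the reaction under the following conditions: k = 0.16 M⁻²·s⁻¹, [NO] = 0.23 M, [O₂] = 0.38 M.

0.003216 M/s

Step 1: The rate law is rate = k[NO]^2[O₂]^1, overall order = 2+1 = 3
Step 2: Substitute values: rate = 0.16 × (0.23)^2 × (0.38)^1
Step 3: rate = 0.16 × 0.0529 × 0.38 = 0.00321632 M/s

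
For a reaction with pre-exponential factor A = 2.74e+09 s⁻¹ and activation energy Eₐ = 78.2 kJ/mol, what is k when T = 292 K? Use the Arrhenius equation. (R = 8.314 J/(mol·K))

2.81e-05 s⁻¹

Step 1: Use the Arrhenius equation: k = A × exp(-Eₐ/RT)
Step 2: Convert Eₐ to J/mol: 78.2 kJ/mol = 78200 J/mol
Step 3: Calculate the exponent: -Eₐ/(RT) = -78200/(8.314 × 292) = -32.21172
Step 4: k = 2.74e+09 × exp(-32.21172)
Step 5: k = 2.74e+09 × 1.02477e-14 = 2.8079e-05 s⁻¹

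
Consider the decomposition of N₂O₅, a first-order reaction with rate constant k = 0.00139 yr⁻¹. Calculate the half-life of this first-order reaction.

498.7 yr

Step 1: For a first-order reaction, t₁/₂ = ln(2)/k
Step 2: t₁/₂ = ln(2)/0.00139
Step 3: t₁/₂ = 0.6931/0.00139 = 498.7 yr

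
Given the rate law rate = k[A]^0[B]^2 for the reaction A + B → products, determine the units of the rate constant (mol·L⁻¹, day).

(mol·L⁻¹)⁻¹·day⁻¹

Step 1: Overall order = 0 + 2 = 2.
Step 2: rate has units mol·L⁻¹·day⁻¹; [A]^0[B]^2 has units (mol·L⁻¹)^2.
Step 3: k = rate/([A]^0[B]^2), so units of k = (mol·L⁻¹)^(1-2)·day⁻¹ = (mol·L⁻¹)⁻¹·day⁻¹.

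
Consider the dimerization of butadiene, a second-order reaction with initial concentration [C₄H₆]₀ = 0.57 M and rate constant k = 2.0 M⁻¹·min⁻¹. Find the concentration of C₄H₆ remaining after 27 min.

0.01794 M

Step 1: For a second-order reaction: 1/[C₄H₆] = 1/[C₄H₆]₀ + kt
Step 2: 1/[C₄H₆] = 1/0.57 + 2.0 × 27
Step 3: 1/[C₄H₆] = 1.754 + 54 = 55.75
Step 4: [C₄H₆] = 1/55.75 = 0.01794 M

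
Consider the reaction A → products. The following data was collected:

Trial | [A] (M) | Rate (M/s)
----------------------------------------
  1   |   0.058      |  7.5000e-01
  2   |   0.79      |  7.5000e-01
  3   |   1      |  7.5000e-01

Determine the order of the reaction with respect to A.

zeroth order (0)

Step 1: Compare trials - when concentration changes, rate stays constant.
Step 2: rate₂/rate₁ = 7.5000e-01/7.5000e-01 = 1
Step 3: [A]₂/[A]₁ = 0.79/0.058 = 13.62
Step 4: Since rate ratio ≈ (conc ratio)^0, the reaction is zeroth order.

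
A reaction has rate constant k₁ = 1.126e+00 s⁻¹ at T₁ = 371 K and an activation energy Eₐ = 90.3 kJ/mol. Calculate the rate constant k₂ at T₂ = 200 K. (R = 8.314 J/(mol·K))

1.517e-11 s⁻¹

Step 1: Use the two-temperature Arrhenius form: ln(k₂/k₁) = -Eₐ/R × (1/T₂ - 1/T₁)
Step 2: Convert Eₐ to J/mol: 90.3 kJ/mol = 90300 J/mol
Step 3: 1/T₂ - 1/T₁ = 1/200 - 1/371 = 2.304582e-03 K⁻¹
Step 4: ln(k₂/k₁) = -90300/8.314 × 2.304582e-03 = -25.03052
Step 5: k₂ = k₁ × exp(-25.03052) = 1.126e+00 × 1.34705e-11 = 1.517e-11 s⁻¹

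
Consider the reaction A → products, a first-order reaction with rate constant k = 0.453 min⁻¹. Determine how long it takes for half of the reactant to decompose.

1.53 min

Step 1: For a first-order reaction, t₁/₂ = ln(2)/k
Step 2: t₁/₂ = ln(2)/0.453
Step 3: t₁/₂ = 0.6931/0.453 = 1.53 min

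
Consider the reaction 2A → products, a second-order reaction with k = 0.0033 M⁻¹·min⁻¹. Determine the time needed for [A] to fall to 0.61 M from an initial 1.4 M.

280.3 min

Step 1: For second-order: t = (1/[A] - 1/[A]₀)/k
Step 2: t = (1/0.61 - 1/1.4)/0.0033
Step 3: t = (1.639 - 0.7143)/0.0033
Step 4: t = 0.9251/0.0033 = 280.3 min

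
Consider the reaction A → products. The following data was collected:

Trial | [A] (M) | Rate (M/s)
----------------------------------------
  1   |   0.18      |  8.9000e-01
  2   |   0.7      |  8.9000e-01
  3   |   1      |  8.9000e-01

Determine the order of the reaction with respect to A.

zeroth order (0)

Step 1: Compare trials - when concentration changes, rate stays constant.
Step 2: rate₂/rate₁ = 8.9000e-01/8.9000e-01 = 1
Step 3: [A]₂/[A]₁ = 0.7/0.18 = 3.889
Step 4: Since rate ratio ≈ (conc ratio)^0, the reaction is zeroth order.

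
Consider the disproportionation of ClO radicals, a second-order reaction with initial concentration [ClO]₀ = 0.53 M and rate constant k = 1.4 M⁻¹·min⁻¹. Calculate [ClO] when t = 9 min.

0.06903 M

Step 1: For a second-order reaction: 1/[ClO] = 1/[ClO]₀ + kt
Step 2: 1/[ClO] = 1/0.53 + 1.4 × 9
Step 3: 1/[ClO] = 1.887 + 12.6 = 14.49
Step 4: [ClO] = 1/14.49 = 0.06903 M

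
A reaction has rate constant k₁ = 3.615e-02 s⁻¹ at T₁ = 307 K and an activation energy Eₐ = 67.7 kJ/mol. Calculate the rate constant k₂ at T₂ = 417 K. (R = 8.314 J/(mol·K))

3.952e+01 s⁻¹

Step 1: Use the two-temperature Arrhenius form: ln(k₂/k₁) = -Eₐ/R × (1/T₂ - 1/T₁)
Step 2: Convert Eₐ to J/mol: 67.7 kJ/mol = 67700 J/mol
Step 3: 1/T₂ - 1/T₁ = 1/417 - 1/307 = -8.592475e-04 K⁻¹
Step 4: ln(k₂/k₁) = -67700/8.314 × -8.592475e-04 = 6.99676
Step 5: k₂ = k₁ × exp(6.99676) = 3.615e-02 × 1.09309e+03 = 3.952e+01 s⁻¹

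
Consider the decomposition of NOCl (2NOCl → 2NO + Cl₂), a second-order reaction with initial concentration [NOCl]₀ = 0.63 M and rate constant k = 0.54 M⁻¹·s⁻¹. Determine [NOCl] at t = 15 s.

0.1032 M

Step 1: For a second-order reaction: 1/[NOCl] = 1/[NOCl]₀ + kt
Step 2: 1/[NOCl] = 1/0.63 + 0.54 × 15
Step 3: 1/[NOCl] = 1.587 + 8.1 = 9.687
Step 4: [NOCl] = 1/9.687 = 0.1032 M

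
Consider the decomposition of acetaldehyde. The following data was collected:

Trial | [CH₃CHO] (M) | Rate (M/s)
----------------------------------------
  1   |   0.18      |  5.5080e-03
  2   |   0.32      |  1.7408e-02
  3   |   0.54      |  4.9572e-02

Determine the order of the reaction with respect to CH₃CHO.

second order (2)

Step 1: Compare trials to find order n where rate₂/rate₁ = ([CH₃CHO]₂/[CH₃CHO]₁)^n
Step 2: rate₂/rate₁ = 1.7408e-02/5.5080e-03 = 3.16
Step 3: [CH₃CHO]₂/[CH₃CHO]₁ = 0.32/0.18 = 1.778
Step 4: n = ln(3.16)/ln(1.778) = 2.00 ≈ 2
Step 5: The reaction is second order in CH₃CHO.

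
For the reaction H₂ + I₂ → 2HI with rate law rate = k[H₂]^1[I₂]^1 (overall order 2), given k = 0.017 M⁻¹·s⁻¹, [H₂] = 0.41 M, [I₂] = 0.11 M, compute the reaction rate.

0.0007667 M/s

Step 1: The rate law is rate = k[H₂]^1[I₂]^1, overall order = 1+1 = 2
Step 2: Substitute values: rate = 0.017 × (0.41)^1 × (0.11)^1
Step 3: rate = 0.017 × 0.41 × 0.11 = 0.0007667 M/s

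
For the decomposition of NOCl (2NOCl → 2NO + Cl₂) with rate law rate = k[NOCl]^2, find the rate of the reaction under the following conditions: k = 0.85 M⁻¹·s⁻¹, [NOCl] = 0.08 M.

0.00544 M/s

Step 1: Identify the rate law: rate = k[NOCl]^2
Step 2: Substitute values: rate = 0.85 × (0.08)^2
Step 3: Calculate: rate = 0.85 × 0.0064 = 0.00544 M/s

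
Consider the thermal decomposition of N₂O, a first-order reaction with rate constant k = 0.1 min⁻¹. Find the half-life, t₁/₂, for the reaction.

6.931 min

Step 1: For a first-order reaction, t₁/₂ = ln(2)/k
Step 2: t₁/₂ = ln(2)/0.1
Step 3: t₁/₂ = 0.6931/0.1 = 6.931 min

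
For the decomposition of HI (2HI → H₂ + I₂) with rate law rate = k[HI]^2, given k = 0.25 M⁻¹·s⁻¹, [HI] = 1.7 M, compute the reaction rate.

0.7225 M/s

Step 1: Identify the rate law: rate = k[HI]^2
Step 2: Substitute values: rate = 0.25 × (1.7)^2
Step 3: Calculate: rate = 0.25 × 2.89 = 0.7225 M/s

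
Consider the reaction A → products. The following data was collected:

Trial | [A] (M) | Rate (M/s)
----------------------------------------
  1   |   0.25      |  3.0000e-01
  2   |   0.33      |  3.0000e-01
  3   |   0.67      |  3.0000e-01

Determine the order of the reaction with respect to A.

zeroth order (0)

Step 1: Compare trials - when concentration changes, rate stays constant.
Step 2: rate₂/rate₁ = 3.0000e-01/3.0000e-01 = 1
Step 3: [A]₂/[A]₁ = 0.33/0.25 = 1.32
Step 4: Since rate ratio ≈ (conc ratio)^0, the reaction is zeroth order.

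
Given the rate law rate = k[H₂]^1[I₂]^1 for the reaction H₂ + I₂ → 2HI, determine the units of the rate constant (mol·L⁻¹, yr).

(mol·L⁻¹)⁻¹·yr⁻¹

Step 1: Overall order = 1 + 1 = 2.
Step 2: rate has units mol·L⁻¹·yr⁻¹; [H₂]^1[I₂]^1 has units (mol·L⁻¹)^2.
Step 3: k = rate/([H₂]^1[I₂]^1), so units of k = (mol·L⁻¹)^(1-2)·yr⁻¹ = (mol·L⁻¹)⁻¹·yr⁻¹.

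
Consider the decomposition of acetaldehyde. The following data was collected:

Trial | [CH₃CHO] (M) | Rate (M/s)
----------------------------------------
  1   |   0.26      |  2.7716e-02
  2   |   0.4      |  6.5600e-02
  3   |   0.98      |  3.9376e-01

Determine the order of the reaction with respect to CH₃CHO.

second order (2)

Step 1: Compare trials to find order n where rate₂/rate₁ = ([CH₃CHO]₂/[CH₃CHO]₁)^n
Step 2: rate₂/rate₁ = 6.5600e-02/2.7716e-02 = 2.367
Step 3: [CH₃CHO]₂/[CH₃CHO]₁ = 0.4/0.26 = 1.538
Step 4: n = ln(2.367)/ln(1.538) = 2.00 ≈ 2
Step 5: The reaction is second order in CH₃CHO.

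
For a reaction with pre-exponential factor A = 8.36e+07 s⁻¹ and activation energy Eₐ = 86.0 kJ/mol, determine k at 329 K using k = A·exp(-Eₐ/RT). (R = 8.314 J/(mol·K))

1.85e-06 s⁻¹

Step 1: Use the Arrhenius equation: k = A × exp(-Eₐ/RT)
Step 2: Convert Eₐ to J/mol: 86.0 kJ/mol = 86000 J/mol
Step 3: Calculate the exponent: -Eₐ/(RT) = -86000/(8.314 × 329) = -31.44072
Step 4: k = 8.36e+07 × exp(-31.44072)
Step 5: k = 8.36e+07 × 2.21548e-14 = 1.8521e-06 s⁻¹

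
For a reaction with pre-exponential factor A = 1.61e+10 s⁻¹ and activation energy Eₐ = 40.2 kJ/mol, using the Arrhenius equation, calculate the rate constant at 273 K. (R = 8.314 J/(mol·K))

3.27e+02 s⁻¹

Step 1: Use the Arrhenius equation: k = A × exp(-Eₐ/RT)
Step 2: Convert Eₐ to J/mol: 40.2 kJ/mol = 40200 J/mol
Step 3: Calculate the exponent: -Eₐ/(RT) = -40200/(8.314 × 273) = -17.71142
Step 4: k = 1.61e+10 × exp(-17.71142)
Step 5: k = 1.61e+10 × 2.03249e-08 = 3.2723e+02 s⁻¹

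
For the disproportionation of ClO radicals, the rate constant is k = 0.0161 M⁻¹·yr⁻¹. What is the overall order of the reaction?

second order (2)

Step 1: The units of k for an nth-order reaction are (concentration)^(1-n)·(time)⁻¹.
Step 2: Here k has units M⁻¹·yr⁻¹, so the concentration exponent is -1.
Step 3: 1 - n = -1 ⇒ n = 2. The reaction is second order.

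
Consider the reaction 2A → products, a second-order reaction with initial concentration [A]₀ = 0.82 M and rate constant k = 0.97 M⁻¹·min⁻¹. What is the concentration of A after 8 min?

0.1114 M

Step 1: For a second-order reaction: 1/[A] = 1/[A]₀ + kt
Step 2: 1/[A] = 1/0.82 + 0.97 × 8
Step 3: 1/[A] = 1.22 + 7.76 = 8.98
Step 4: [A] = 1/8.98 = 0.1114 M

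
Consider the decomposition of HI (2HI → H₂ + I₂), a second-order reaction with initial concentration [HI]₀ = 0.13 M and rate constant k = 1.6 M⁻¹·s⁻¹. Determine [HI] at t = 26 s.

0.02029 M

Step 1: For a second-order reaction: 1/[HI] = 1/[HI]₀ + kt
Step 2: 1/[HI] = 1/0.13 + 1.6 × 26
Step 3: 1/[HI] = 7.692 + 41.6 = 49.29
Step 4: [HI] = 1/49.29 = 0.02029 M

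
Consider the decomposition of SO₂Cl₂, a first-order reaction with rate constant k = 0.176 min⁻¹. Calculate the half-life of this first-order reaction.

3.938 min

Step 1: For a first-order reaction, t₁/₂ = ln(2)/k
Step 2: t₁/₂ = ln(2)/0.176
Step 3: t₁/₂ = 0.6931/0.176 = 3.938 min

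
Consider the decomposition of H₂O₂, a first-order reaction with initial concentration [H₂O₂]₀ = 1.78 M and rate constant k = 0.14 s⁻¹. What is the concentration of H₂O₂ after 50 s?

0.001623 M

Step 1: For a first-order reaction: [H₂O₂] = [H₂O₂]₀ × e^(-kt)
Step 2: [H₂O₂] = 1.78 × e^(-0.14 × 50)
Step 3: [H₂O₂] = 1.78 × e^(-7)
Step 4: [H₂O₂] = 1.78 × 0.000911882 = 0.001623 M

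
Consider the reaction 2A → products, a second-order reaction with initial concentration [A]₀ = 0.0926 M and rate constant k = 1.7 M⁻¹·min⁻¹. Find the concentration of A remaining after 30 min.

0.01618 M

Step 1: For a second-order reaction: 1/[A] = 1/[A]₀ + kt
Step 2: 1/[A] = 1/0.0926 + 1.7 × 30
Step 3: 1/[A] = 10.8 + 51 = 61.8
Step 4: [A] = 1/61.8 = 0.01618 M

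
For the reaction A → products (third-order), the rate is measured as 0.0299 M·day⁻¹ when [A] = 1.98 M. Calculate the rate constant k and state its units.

0.003852 M⁻²·day⁻¹

Step 1: rate = k[A]^3, so k = rate / [A]^3.
Step 2: k = 0.0299 / (1.98)^3 = 0.0299 / 7.762.
Step 3: k = 0.003852 M⁻²·day⁻¹.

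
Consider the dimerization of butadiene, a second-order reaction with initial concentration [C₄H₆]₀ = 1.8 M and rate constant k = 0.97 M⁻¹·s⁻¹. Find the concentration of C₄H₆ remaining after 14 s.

0.07074 M

Step 1: For a second-order reaction: 1/[C₄H₆] = 1/[C₄H₆]₀ + kt
Step 2: 1/[C₄H₆] = 1/1.8 + 0.97 × 14
Step 3: 1/[C₄H₆] = 0.5556 + 13.58 = 14.14
Step 4: [C₄H₆] = 1/14.14 = 0.07074 M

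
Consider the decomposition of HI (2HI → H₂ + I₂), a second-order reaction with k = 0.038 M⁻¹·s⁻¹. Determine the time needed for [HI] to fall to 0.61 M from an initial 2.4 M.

32.18 s

Step 1: For second-order: t = (1/[HI] - 1/[HI]₀)/k
Step 2: t = (1/0.61 - 1/2.4)/0.038
Step 3: t = (1.639 - 0.4167)/0.038
Step 4: t = 1.223/0.038 = 32.18 s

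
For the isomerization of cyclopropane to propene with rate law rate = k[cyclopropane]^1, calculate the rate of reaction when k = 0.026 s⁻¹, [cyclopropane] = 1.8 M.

0.0468 M/s

Step 1: Identify the rate law: rate = k[cyclopropane]^1
Step 2: Substitute values: rate = 0.026 × (1.8)^1
Step 3: Calculate: rate = 0.026 × 1.8 = 0.0468 M/s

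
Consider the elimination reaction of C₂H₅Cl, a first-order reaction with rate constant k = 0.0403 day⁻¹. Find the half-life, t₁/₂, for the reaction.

17.2 day

Step 1: For a first-order reaction, t₁/₂ = ln(2)/k
Step 2: t₁/₂ = ln(2)/0.0403
Step 3: t₁/₂ = 0.6931/0.0403 = 17.2 day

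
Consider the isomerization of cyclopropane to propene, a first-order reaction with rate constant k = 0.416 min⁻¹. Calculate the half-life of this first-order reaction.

1.666 min

Step 1: For a first-order reaction, t₁/₂ = ln(2)/k
Step 2: t₁/₂ = ln(2)/0.416
Step 3: t₁/₂ = 0.6931/0.416 = 1.666 min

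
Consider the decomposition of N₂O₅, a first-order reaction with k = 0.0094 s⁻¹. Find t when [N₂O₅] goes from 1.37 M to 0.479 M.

111.8 s

Step 1: For first-order: t = ln([N₂O₅]₀/[N₂O₅])/k
Step 2: t = ln(1.37/0.479)/0.0094
Step 3: t = ln(2.86)/0.0094
Step 4: t = 1.051/0.0094 = 111.8 s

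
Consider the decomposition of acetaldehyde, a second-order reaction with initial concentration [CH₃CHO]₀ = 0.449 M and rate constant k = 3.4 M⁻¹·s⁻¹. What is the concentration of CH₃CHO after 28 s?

0.01026 M

Step 1: For a second-order reaction: 1/[CH₃CHO] = 1/[CH₃CHO]₀ + kt
Step 2: 1/[CH₃CHO] = 1/0.449 + 3.4 × 28
Step 3: 1/[CH₃CHO] = 2.227 + 95.2 = 97.43
Step 4: [CH₃CHO] = 1/97.43 = 0.01026 M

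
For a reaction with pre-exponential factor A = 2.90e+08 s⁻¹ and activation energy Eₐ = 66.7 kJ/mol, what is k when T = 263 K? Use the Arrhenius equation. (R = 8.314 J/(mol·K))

1.64e-05 s⁻¹

Step 1: Use the Arrhenius equation: k = A × exp(-Eₐ/RT)
Step 2: Convert Eₐ to J/mol: 66.7 kJ/mol = 66700 J/mol
Step 3: Calculate the exponent: -Eₐ/(RT) = -66700/(8.314 × 263) = -30.50423
Step 4: k = 2.90e+08 × exp(-30.50423)
Step 5: k = 2.90e+08 × 5.65173e-14 = 1.6390e-05 s⁻¹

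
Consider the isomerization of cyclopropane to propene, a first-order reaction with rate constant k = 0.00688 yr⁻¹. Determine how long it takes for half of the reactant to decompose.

100.7 yr

Step 1: For a first-order reaction, t₁/₂ = ln(2)/k
Step 2: t₁/₂ = ln(2)/0.00688
Step 3: t₁/₂ = 0.6931/0.00688 = 100.7 yr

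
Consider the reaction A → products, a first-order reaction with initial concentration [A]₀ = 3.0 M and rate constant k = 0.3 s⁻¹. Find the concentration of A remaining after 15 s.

0.03333 M

Step 1: For a first-order reaction: [A] = [A]₀ × e^(-kt)
Step 2: [A] = 3.0 × e^(-0.3 × 15)
Step 3: [A] = 3.0 × e^(-4.5)
Step 4: [A] = 3.0 × 0.011109 = 0.03333 M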